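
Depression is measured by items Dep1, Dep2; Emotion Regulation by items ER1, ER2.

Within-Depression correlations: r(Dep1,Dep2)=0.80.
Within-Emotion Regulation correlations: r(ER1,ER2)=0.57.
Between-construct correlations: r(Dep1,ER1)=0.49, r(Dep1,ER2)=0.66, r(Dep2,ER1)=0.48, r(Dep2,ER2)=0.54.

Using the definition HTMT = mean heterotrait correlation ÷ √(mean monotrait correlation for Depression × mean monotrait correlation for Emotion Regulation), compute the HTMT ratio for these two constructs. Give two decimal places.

0.80

Mean between = 2.17/4 = 0.5425.
Mean within-Dep = 0.80/1 = 0.8000; mean within-ER = 0.57/1 = 0.5700.
Geometric mean = √(0.8000 × 0.5700) = 0.6753.
HTMT = 0.5425 / 0.6753 = 0.80.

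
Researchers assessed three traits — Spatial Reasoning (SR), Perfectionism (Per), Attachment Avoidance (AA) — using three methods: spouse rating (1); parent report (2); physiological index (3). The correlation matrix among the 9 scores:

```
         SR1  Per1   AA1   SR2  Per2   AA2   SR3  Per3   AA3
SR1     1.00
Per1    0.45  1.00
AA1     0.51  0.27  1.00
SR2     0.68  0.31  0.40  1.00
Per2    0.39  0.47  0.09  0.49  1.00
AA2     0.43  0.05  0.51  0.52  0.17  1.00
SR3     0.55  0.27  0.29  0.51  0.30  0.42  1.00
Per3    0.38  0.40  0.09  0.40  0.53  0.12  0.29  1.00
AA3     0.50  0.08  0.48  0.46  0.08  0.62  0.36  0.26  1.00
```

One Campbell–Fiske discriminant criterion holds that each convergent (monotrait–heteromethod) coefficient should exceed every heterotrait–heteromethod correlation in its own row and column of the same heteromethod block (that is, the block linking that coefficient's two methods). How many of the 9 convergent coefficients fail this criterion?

Each convergent coefficient versus the relevant comparison correlations:
SR (methods 1·2): 0.68 vs {0.39, 0.31, 0.43, 0.40} → pass.
SR (methods 1·3): 0.55 vs {0.38, 0.27, 0.50, 0.29} → pass.
SR (methods 2·3): 0.51 vs {0.40, 0.30, 0.46, 0.42} → pass.
Per (methods 1·2): 0.47 vs {0.31, 0.39, 0.05, 0.09} → pass.
Per (methods 1·3): 0.40 vs {0.27, 0.38, 0.08, 0.09} → pass.
Per (methods 2·3): 0.53 vs {0.30, 0.40, 0.08, 0.12} → pass.
AA (methods 1·2): 0.51 vs {0.40, 0.43, 0.09, 0.05} → pass.
AA (methods 1·3): 0.48 vs {0.29, 0.50, 0.09, 0.08} → fail.
AA (methods 2·3): 0.62 vs {0.42, 0.46, 0.12, 0.08} → pass.
1 of 9 fail.

1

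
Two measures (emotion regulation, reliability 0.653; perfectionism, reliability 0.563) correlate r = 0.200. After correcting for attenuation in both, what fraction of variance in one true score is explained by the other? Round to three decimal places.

0.109

Disattenuated r = 0.200 / √(0.653 × 0.563) = 0.200 / 0.6063 = 0.3299.
Shared true-score variance = 0.3299² = 0.1088 ≈ 0.109.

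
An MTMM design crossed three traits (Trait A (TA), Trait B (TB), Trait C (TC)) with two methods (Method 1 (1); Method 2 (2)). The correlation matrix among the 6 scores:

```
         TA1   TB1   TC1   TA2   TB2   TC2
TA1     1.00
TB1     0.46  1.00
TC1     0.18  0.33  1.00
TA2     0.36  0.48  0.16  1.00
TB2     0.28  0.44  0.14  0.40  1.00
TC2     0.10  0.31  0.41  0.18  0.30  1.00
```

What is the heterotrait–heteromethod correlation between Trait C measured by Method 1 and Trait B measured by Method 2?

Different traits and methods: r(TC1, TB2) = 0.14.

0.14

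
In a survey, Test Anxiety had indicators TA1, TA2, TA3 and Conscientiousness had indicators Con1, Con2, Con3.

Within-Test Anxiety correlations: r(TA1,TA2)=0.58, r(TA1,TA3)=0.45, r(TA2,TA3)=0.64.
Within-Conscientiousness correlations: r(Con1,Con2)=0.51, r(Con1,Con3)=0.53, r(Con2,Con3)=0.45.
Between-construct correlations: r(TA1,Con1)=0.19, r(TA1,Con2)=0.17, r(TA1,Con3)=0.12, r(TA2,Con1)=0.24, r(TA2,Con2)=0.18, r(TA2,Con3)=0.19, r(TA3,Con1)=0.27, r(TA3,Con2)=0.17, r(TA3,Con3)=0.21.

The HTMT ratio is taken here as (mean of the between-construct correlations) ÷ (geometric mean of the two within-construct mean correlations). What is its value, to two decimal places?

Mean between = 1.74/9 = 0.1933.
Mean within-TA = 1.67/3 = 0.5567; mean within-Con = 1.49/3 = 0.4967.
Geometric mean = √(0.5567 × 0.4967) = 0.5258.
HTMT = 0.1933 / 0.5258 = 0.37.

0.37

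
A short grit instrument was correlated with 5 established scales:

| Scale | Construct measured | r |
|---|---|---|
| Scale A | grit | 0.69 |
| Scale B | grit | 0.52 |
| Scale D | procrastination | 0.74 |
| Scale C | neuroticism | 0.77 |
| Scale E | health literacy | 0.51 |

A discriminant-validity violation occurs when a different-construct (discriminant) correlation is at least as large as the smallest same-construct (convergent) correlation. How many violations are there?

2

Convergent (same construct = grit): Scale A, Scale B.
Smallest convergent = 0.52. Discriminant values: 0.74, 0.77, 0.51; count ≥ 0.52 → 2.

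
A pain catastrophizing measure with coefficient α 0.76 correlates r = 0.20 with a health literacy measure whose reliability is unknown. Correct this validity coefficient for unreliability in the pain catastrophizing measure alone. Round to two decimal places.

0.23

Single correction: r_c = r_obs / √r_xx = 0.20 / √0.76 = 0.20 / 0.8718 ≈ 0.23.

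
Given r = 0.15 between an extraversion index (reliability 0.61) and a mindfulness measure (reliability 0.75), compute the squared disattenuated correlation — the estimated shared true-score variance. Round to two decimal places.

0.05

Disattenuated r = 0.15 / √(0.61 × 0.75) = 0.15 / 0.6764 = 0.2218.
Shared true-score variance = 0.2218² = 0.0492 ≈ 0.05.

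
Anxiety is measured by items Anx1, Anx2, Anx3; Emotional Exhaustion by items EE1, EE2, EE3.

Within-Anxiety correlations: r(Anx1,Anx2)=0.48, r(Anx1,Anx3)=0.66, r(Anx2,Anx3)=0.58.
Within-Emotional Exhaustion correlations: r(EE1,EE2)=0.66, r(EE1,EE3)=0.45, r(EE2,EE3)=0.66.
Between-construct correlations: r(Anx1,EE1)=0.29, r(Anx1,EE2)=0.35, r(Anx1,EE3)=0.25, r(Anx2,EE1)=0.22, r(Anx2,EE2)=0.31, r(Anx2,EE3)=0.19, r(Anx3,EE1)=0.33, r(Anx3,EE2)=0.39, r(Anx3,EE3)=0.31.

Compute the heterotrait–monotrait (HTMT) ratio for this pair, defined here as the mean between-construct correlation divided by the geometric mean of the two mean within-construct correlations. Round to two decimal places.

Mean between = 2.64/9 = 0.2933.
Mean within-Anx = 1.72/3 = 0.5733; mean within-EE = 1.77/3 = 0.5900.
Geometric mean = √(0.5733 × 0.5900) = 0.5816.
HTMT = 0.2933 / 0.5816 = 0.50.

0.50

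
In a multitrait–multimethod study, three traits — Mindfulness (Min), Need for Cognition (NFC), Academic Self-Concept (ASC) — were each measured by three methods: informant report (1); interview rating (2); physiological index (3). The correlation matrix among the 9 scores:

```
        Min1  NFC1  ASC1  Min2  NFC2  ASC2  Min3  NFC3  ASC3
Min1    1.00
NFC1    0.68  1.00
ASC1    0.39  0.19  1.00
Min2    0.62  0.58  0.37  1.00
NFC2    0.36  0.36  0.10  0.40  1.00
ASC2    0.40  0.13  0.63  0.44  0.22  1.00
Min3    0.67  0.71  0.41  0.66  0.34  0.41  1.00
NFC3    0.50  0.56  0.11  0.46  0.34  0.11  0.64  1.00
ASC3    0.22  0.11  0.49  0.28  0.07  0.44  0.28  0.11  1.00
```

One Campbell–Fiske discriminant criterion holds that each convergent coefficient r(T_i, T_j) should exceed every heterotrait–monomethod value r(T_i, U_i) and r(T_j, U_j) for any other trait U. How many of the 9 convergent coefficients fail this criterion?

6

Each convergent coefficient versus the relevant comparison correlations:
Min (methods 1·2): 0.62 vs {0.68, 0.40, 0.39, 0.44} → fail.
Min (methods 1·3): 0.67 vs {0.68, 0.64, 0.39, 0.28} → fail.
Min (methods 2·3): 0.66 vs {0.40, 0.64, 0.44, 0.28} → pass.
NFC (methods 1·2): 0.36 vs {0.68, 0.40, 0.19, 0.22} → fail.
NFC (methods 1·3): 0.56 vs {0.68, 0.64, 0.19, 0.11} → fail.
NFC (methods 2·3): 0.34 vs {0.40, 0.64, 0.22, 0.11} → fail.
ASC (methods 1·2): 0.63 vs {0.39, 0.44, 0.19, 0.22} → pass.
ASC (methods 1·3): 0.49 vs {0.39, 0.28, 0.19, 0.11} → pass.
ASC (methods 2·3): 0.44 vs {0.44, 0.28, 0.22, 0.11} → fail.
6 of 9 fail.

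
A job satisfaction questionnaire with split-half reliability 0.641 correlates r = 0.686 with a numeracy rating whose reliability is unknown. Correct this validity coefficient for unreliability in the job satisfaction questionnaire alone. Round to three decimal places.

0.857

Single correction: r_c = r_obs / √r_xx = 0.686 / √0.641 = 0.686 / 0.8006 ≈ 0.857.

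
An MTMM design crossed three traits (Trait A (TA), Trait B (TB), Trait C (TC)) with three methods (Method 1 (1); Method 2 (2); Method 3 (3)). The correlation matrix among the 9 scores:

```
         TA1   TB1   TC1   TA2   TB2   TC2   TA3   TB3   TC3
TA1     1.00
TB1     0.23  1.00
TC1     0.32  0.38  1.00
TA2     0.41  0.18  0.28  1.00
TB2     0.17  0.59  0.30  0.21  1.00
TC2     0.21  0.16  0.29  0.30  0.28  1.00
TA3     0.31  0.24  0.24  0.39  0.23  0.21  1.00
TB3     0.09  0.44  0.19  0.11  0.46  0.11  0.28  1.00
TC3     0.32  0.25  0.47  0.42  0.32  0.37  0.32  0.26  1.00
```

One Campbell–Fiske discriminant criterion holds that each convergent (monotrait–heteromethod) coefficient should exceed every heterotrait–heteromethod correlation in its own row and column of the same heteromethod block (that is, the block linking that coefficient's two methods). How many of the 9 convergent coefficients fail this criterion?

4

Checking each validity diagonal entry against its comparison values:
TA (methods 1·2): 0.41 vs {0.17, 0.18, 0.21, 0.28} → pass.
TA (methods 1·3): 0.31 vs {0.09, 0.24, 0.32, 0.24} → fail.
TA (methods 2·3): 0.39 vs {0.11, 0.23, 0.42, 0.21} → fail.
TB (methods 1·2): 0.59 vs {0.18, 0.17, 0.16, 0.30} → pass.
TB (methods 1·3): 0.44 vs {0.24, 0.09, 0.25, 0.19} → pass.
TB (methods 2·3): 0.46 vs {0.23, 0.11, 0.32, 0.11} → pass.
TC (methods 1·2): 0.29 vs {0.28, 0.21, 0.30, 0.16} → fail.
TC (methods 1·3): 0.47 vs {0.24, 0.32, 0.19, 0.25} → pass.
TC (methods 2·3): 0.37 vs {0.21, 0.42, 0.11, 0.32} → fail.
4 of 9 fail.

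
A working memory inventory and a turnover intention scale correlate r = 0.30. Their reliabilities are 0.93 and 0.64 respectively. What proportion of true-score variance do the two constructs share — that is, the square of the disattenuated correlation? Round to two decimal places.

0.15

Disattenuated r = 0.30 / √(0.93 × 0.64) = 0.30 / 0.7715 = 0.3889.
Shared true-score variance = 0.3889² = 0.1512 ≈ 0.15.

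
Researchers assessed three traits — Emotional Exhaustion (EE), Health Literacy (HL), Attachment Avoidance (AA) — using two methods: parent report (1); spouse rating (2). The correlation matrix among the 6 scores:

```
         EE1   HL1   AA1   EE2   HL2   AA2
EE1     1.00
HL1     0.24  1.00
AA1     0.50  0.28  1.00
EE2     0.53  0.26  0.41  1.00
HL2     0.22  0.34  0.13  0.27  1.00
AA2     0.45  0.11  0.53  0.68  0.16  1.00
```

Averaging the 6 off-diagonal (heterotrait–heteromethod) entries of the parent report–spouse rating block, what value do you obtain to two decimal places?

HTHM values (method 1 × method 2): 0.22, 0.45, 0.26, 0.11, 0.41, 0.13; mean = 1.58/6 = 0.26.

0.26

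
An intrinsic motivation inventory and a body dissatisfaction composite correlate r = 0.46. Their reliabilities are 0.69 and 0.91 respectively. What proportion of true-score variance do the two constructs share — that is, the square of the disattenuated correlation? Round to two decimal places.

0.34

Disattenuated r = 0.46 / √(0.69 × 0.91) = 0.46 / 0.7924 = 0.5805.
Shared true-score variance = 0.5805² = 0.3370 ≈ 0.34.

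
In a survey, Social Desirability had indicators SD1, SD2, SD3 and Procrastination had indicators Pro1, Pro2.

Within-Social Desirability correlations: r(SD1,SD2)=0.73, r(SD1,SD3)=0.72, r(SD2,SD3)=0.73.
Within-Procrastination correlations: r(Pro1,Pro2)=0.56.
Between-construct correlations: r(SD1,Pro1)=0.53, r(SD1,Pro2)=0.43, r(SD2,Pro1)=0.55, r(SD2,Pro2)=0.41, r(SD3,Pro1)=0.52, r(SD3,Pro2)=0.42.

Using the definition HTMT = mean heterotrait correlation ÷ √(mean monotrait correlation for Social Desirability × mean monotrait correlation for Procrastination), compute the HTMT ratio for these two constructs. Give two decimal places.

Mean between = 2.86/6 = 0.4767.
Mean within-SD = 2.18/3 = 0.7267; mean within-Pro = 0.56/1 = 0.5600.
Geometric mean = √(0.7267 × 0.5600) = 0.6379.
HTMT = 0.4767 / 0.6379 = 0.75.

0.75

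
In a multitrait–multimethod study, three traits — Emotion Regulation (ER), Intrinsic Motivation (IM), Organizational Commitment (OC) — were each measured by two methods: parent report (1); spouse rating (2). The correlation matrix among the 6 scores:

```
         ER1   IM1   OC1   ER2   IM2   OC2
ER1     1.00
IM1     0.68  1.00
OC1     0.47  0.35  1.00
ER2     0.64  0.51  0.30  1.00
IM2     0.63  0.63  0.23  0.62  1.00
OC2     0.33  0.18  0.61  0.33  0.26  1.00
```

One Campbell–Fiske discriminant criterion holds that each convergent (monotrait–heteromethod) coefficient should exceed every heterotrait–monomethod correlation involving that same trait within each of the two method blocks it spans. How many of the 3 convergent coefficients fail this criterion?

Checking each validity diagonal entry against its comparison values:
ER (methods 1·2): 0.64 vs {0.68, 0.62, 0.47, 0.33} → fail.
IM (methods 1·2): 0.63 vs {0.68, 0.62, 0.35, 0.26} → fail.
OC (methods 1·2): 0.61 vs {0.47, 0.33, 0.35, 0.26} → pass.
2 of 3 fail.

2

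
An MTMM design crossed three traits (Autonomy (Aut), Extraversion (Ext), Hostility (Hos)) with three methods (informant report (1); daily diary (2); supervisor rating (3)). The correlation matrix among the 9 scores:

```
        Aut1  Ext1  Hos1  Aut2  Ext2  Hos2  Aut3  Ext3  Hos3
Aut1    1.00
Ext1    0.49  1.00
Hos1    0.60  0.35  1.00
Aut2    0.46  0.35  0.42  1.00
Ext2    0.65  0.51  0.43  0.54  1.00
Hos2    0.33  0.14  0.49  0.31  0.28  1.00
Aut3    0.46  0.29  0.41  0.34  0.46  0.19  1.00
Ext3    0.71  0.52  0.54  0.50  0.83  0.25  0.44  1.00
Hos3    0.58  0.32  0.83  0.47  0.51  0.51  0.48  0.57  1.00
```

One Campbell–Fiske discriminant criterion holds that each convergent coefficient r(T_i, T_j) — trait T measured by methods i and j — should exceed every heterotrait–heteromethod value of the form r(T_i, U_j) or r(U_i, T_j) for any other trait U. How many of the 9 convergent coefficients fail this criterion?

6

Each convergent coefficient versus the relevant comparison correlations:
Aut (methods 1·2): 0.46 vs {0.65, 0.35, 0.33, 0.42} → fail.
Aut (methods 1·3): 0.46 vs {0.71, 0.29, 0.58, 0.41} → fail.
Aut (methods 2·3): 0.34 vs {0.50, 0.46, 0.47, 0.19} → fail.
Ext (methods 1·2): 0.51 vs {0.35, 0.65, 0.14, 0.43} → fail.
Ext (methods 1·3): 0.52 vs {0.29, 0.71, 0.32, 0.54} → fail.
Ext (methods 2·3): 0.83 vs {0.46, 0.50, 0.51, 0.25} → pass.
Hos (methods 1·2): 0.49 vs {0.42, 0.33, 0.43, 0.14} → pass.
Hos (methods 1·3): 0.83 vs {0.41, 0.58, 0.54, 0.32} → pass.
Hos (methods 2·3): 0.51 vs {0.19, 0.47, 0.25, 0.51} → fail.
6 of 9 fail.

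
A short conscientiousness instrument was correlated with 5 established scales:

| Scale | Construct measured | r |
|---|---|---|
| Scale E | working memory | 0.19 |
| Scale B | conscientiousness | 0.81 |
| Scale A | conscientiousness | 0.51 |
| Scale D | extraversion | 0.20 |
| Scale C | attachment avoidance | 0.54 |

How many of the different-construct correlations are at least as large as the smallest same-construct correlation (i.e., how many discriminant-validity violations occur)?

Convergent (same construct = conscientiousness): Scale B, Scale A.
Smallest convergent = 0.51. Discriminant values: 0.19, 0.20, 0.54; count ≥ 0.51 → 1.

1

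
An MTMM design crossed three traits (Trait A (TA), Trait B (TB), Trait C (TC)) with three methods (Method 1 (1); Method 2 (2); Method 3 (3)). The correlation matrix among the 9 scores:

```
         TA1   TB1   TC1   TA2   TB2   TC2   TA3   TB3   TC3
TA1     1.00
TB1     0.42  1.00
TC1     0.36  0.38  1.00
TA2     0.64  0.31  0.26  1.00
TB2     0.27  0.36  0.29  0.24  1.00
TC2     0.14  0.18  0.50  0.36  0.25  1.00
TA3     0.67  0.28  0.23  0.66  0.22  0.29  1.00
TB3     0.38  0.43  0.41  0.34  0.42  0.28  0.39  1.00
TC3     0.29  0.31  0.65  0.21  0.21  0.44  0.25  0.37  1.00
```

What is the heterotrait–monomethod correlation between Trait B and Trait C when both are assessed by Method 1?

Different traits, same method: r(TB1, TC1) = 0.38.

0.38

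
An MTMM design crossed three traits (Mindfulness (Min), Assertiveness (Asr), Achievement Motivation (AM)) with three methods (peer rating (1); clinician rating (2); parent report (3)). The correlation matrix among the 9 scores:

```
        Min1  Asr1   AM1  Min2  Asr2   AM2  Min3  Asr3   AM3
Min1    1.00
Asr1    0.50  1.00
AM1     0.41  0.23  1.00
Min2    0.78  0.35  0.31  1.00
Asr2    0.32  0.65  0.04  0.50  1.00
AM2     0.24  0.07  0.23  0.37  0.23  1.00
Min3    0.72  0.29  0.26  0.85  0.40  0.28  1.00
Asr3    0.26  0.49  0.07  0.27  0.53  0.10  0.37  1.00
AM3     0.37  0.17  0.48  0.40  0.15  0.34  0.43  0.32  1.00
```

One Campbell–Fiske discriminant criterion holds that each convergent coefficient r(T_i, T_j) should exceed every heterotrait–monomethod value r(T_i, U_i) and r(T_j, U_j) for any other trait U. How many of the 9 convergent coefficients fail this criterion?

Each convergent coefficient versus the relevant comparison correlations:
Min (methods 1·2): 0.78 vs {0.50, 0.50, 0.41, 0.37} → pass.
Min (methods 1·3): 0.72 vs {0.50, 0.37, 0.41, 0.43} → pass.
Min (methods 2·3): 0.85 vs {0.50, 0.37, 0.37, 0.43} → pass.
Asr (methods 1·2): 0.65 vs {0.50, 0.50, 0.23, 0.23} → pass.
Asr (methods 1·3): 0.49 vs {0.50, 0.37, 0.23, 0.32} → fail.
Asr (methods 2·3): 0.53 vs {0.50, 0.37, 0.23, 0.32} → pass.
AM (methods 1·2): 0.23 vs {0.41, 0.37, 0.23, 0.23} → fail.
AM (methods 1·3): 0.48 vs {0.41, 0.43, 0.23, 0.32} → pass.
AM (methods 2·3): 0.34 vs {0.37, 0.43, 0.23, 0.32} → fail.
3 of 9 fail.

3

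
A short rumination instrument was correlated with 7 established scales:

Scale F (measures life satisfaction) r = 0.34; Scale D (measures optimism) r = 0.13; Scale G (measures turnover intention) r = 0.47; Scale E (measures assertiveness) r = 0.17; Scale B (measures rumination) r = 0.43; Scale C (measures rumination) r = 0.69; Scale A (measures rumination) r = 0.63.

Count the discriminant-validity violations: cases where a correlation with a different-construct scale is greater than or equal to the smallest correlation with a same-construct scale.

1

Convergent (same construct = rumination): Scale B, Scale C, Scale A.
Smallest convergent = 0.43. Discriminant values: 0.34, 0.13, 0.47, 0.17; count ≥ 0.43 → 1.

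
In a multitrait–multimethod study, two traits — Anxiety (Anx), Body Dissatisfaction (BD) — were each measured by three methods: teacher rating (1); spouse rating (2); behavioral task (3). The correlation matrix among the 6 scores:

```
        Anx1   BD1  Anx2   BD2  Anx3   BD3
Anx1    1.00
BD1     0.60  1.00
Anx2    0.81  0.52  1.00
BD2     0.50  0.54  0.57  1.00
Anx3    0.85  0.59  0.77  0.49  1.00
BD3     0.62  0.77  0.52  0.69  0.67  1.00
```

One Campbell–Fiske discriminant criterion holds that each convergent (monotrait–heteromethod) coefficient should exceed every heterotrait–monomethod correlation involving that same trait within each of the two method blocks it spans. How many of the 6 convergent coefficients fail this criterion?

Each convergent coefficient versus the relevant comparison correlations:
Anx (methods 1·2): 0.81 vs {0.60, 0.57} → pass.
Anx (methods 1·3): 0.85 vs {0.60, 0.67} → pass.
Anx (methods 2·3): 0.77 vs {0.57, 0.67} → pass.
BD (methods 1·2): 0.54 vs {0.60, 0.57} → fail.
BD (methods 1·3): 0.77 vs {0.60, 0.67} → pass.
BD (methods 2·3): 0.69 vs {0.57, 0.67} → pass.
1 of 6 fail.

1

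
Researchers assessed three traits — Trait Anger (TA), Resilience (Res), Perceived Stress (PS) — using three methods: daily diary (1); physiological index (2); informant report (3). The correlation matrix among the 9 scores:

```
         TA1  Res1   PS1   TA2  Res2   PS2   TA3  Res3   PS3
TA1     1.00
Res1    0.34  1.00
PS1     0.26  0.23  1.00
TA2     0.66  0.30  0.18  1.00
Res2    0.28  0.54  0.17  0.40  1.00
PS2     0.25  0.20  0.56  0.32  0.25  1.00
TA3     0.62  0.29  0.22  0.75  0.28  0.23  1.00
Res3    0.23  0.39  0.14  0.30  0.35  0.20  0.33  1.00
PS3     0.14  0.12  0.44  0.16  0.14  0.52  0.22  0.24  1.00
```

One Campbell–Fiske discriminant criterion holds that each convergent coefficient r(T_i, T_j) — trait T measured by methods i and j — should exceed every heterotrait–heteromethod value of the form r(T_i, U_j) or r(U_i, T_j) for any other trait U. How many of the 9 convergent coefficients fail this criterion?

Convergent coefficients and their comparison sets:
TA (methods 1·2): 0.66 vs {0.28, 0.30, 0.25, 0.18} → pass.
TA (methods 1·3): 0.62 vs {0.23, 0.29, 0.14, 0.22} → pass.
TA (methods 2·3): 0.75 vs {0.30, 0.28, 0.16, 0.23} → pass.
Res (methods 1·2): 0.54 vs {0.30, 0.28, 0.20, 0.17} → pass.
Res (methods 1·3): 0.39 vs {0.29, 0.23, 0.12, 0.14} → pass.
Res (methods 2·3): 0.35 vs {0.28, 0.30, 0.14, 0.20} → pass.
PS (methods 1·2): 0.56 vs {0.18, 0.25, 0.17, 0.20} → pass.
PS (methods 1·3): 0.44 vs {0.22, 0.14, 0.14, 0.12} → pass.
PS (methods 2·3): 0.52 vs {0.23, 0.16, 0.20, 0.14} → pass.
0 of 9 fail.

0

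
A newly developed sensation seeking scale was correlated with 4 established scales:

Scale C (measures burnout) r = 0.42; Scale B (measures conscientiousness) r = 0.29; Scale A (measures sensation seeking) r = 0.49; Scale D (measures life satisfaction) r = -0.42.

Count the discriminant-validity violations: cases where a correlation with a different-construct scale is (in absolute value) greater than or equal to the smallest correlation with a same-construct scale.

Convergent (same construct = sensation seeking): Scale A.
Smallest convergent = 0.49. Discriminant |r|: 0.42, 0.29, 0.42; count ≥ 0.49 → 0.

0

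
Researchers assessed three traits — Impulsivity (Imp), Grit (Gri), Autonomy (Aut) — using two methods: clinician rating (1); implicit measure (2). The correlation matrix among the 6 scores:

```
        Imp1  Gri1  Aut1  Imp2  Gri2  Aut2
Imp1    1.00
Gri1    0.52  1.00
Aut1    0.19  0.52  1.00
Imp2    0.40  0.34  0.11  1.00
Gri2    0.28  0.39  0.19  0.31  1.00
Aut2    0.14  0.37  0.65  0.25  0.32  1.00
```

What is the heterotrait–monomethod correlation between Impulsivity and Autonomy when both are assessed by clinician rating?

0.19

Different traits, same method: r(Imp1, Aut1) = 0.19.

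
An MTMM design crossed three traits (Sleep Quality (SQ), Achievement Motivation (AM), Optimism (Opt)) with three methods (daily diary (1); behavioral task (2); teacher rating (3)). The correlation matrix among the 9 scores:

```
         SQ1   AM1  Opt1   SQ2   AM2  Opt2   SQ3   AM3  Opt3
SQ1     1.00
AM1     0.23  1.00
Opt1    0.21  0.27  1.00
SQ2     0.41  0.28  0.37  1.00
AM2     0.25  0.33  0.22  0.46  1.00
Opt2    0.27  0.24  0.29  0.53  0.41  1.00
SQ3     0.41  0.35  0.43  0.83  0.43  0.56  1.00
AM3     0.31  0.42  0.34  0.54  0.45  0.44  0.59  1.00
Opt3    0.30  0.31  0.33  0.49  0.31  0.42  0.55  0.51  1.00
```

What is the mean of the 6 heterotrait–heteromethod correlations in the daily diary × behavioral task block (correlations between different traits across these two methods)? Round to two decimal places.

0.27

HTHM values (method 1 × method 2): 0.25, 0.27, 0.28, 0.24, 0.37, 0.22; mean = 1.63/6 = 0.27.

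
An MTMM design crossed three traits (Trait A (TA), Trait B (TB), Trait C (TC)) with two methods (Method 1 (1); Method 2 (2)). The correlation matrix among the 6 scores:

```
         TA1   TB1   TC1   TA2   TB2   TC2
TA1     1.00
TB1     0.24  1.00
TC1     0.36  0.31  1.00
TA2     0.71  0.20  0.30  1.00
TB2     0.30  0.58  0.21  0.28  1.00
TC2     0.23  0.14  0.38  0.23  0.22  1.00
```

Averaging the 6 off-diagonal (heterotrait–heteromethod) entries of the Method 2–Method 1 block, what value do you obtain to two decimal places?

HTHM values (method 2 × method 1): 0.20, 0.30, 0.30, 0.21, 0.23, 0.14; mean = 1.38/6 = 0.23.

0.23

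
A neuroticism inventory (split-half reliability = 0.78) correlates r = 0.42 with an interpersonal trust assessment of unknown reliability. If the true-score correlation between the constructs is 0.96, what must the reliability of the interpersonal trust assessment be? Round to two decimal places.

0.25

r_true = r_obs / √(r_xx · r_yy) ⇒ 0.96 = 0.42 / √(0.78 · r_yy).
√(0.78 · r_yy) = 0.42 / 0.96 = 0.4375; 0.78 · r_yy = 0.1914; r_yy = 0.1914 / 0.78 ≈ 0.25.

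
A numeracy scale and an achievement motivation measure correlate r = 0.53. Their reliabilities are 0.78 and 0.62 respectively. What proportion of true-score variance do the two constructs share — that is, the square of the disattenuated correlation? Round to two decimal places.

0.58

Disattenuated r = 0.53 / √(0.78 × 0.62) = 0.53 / 0.6954 = 0.7622.
Shared true-score variance = 0.7622² = 0.5809 ≈ 0.58.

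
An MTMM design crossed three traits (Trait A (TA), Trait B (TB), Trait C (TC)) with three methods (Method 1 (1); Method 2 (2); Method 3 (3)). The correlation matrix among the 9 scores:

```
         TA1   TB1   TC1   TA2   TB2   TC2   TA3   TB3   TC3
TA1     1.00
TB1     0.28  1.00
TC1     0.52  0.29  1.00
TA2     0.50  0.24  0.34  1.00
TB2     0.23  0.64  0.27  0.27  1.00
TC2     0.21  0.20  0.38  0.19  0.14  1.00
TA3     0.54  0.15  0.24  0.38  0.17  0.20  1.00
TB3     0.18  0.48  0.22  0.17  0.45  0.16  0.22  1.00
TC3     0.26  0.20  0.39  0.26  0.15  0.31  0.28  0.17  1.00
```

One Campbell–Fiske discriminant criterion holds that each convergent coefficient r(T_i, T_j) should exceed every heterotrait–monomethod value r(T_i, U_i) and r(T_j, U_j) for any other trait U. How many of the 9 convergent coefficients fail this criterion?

3

Convergent coefficients and their comparison sets:
TA (methods 1·2): 0.50 vs {0.28, 0.27, 0.52, 0.19} → fail.
TA (methods 1·3): 0.54 vs {0.28, 0.22, 0.52, 0.28} → pass.
TA (methods 2·3): 0.38 vs {0.27, 0.22, 0.19, 0.28} → pass.
TB (methods 1·2): 0.64 vs {0.28, 0.27, 0.29, 0.14} → pass.
TB (methods 1·3): 0.48 vs {0.28, 0.22, 0.29, 0.17} → pass.
TB (methods 2·3): 0.45 vs {0.27, 0.22, 0.14, 0.17} → pass.
TC (methods 1·2): 0.38 vs {0.52, 0.19, 0.29, 0.14} → fail.
TC (methods 1·3): 0.39 vs {0.52, 0.28, 0.29, 0.17} → fail.
TC (methods 2·3): 0.31 vs {0.19, 0.28, 0.14, 0.17} → pass.
3 of 9 fail.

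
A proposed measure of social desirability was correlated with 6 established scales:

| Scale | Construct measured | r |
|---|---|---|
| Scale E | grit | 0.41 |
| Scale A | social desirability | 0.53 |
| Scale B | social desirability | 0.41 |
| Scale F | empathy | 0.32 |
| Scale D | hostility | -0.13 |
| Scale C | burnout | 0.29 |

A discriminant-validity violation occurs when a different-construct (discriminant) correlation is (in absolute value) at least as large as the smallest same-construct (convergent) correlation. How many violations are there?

Convergent (same construct = social desirability): Scale A, Scale B.
Smallest convergent = 0.41. Discriminant |r|: 0.41, 0.32, 0.13, 0.29; count ≥ 0.41 → 1.

1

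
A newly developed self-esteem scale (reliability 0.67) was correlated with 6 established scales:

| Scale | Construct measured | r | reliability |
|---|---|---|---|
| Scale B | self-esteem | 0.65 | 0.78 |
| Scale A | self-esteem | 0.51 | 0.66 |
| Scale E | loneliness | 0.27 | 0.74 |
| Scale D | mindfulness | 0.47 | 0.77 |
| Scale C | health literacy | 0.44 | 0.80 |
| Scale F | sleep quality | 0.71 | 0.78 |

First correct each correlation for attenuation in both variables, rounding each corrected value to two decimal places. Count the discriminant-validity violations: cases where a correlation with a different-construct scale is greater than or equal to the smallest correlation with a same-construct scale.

1

Disattenuated r (r / √(r_scale · r_new)):
  Scale B (conv): 0.65 / √(0.78·0.67) = 0.90
  Scale A (conv): 0.51 / √(0.66·0.67) = 0.77
  Scale E (disc): 0.27 / √(0.74·0.67) = 0.38
  Scale D (disc): 0.47 / √(0.77·0.67) = 0.65
  Scale C (disc): 0.44 / √(0.80·0.67) = 0.60
  Scale F (disc): 0.71 / √(0.78·0.67) = 0.98
Smallest convergent = 0.77. Discriminant values: 0.38, 0.65, 0.60, 0.98; count ≥ 0.77 → 1.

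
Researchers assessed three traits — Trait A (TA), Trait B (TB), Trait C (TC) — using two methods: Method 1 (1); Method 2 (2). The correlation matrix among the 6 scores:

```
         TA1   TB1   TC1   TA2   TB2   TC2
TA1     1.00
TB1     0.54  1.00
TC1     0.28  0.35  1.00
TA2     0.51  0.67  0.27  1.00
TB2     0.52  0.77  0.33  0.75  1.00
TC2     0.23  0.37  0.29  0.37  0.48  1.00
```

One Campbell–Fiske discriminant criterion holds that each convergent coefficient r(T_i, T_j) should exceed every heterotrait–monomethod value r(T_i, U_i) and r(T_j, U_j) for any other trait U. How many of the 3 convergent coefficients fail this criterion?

2

Convergent coefficients and their comparison sets:
TA (methods 1·2): 0.51 vs {0.54, 0.75, 0.28, 0.37} → fail.
TB (methods 1·2): 0.77 vs {0.54, 0.75, 0.35, 0.48} → pass.
TC (methods 1·2): 0.29 vs {0.28, 0.37, 0.35, 0.48} → fail.
2 of 3 fail.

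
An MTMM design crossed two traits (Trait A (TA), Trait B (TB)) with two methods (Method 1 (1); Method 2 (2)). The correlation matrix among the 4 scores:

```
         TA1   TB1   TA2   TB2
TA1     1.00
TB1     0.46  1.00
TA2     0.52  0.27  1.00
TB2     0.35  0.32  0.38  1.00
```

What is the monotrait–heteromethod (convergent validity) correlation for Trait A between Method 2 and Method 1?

Same trait (TA), different methods: r(TA2, TA1) = 0.52.

0.52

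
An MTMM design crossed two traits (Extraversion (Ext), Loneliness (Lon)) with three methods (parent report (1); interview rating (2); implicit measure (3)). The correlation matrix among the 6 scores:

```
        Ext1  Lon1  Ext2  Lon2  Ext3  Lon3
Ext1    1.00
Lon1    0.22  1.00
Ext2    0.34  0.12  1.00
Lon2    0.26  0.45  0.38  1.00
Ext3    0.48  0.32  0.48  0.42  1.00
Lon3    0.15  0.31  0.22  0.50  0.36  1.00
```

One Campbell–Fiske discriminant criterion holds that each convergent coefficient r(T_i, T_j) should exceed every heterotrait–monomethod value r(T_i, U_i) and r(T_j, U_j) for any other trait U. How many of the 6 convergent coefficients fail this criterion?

2

Each convergent coefficient versus the relevant comparison correlations:
Ext (methods 1·2): 0.34 vs {0.22, 0.38} → fail.
Ext (methods 1·3): 0.48 vs {0.22, 0.36} → pass.
Ext (methods 2·3): 0.48 vs {0.38, 0.36} → pass.
Lon (methods 1·2): 0.45 vs {0.22, 0.38} → pass.
Lon (methods 1·3): 0.31 vs {0.22, 0.36} → fail.
Lon (methods 2·3): 0.50 vs {0.38, 0.36} → pass.
2 of 6 fail.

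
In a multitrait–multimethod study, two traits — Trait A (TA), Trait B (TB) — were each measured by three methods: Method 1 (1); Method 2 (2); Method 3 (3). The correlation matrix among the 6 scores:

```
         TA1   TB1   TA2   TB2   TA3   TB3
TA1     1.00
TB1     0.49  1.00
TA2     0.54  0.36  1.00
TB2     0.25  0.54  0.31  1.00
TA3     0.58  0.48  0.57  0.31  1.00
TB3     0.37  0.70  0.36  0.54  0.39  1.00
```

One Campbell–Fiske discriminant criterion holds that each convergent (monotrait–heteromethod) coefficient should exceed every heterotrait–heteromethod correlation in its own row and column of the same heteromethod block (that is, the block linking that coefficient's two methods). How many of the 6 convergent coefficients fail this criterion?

0

Checking each validity diagonal entry against its comparison values:
TA (methods 1·2): 0.54 vs {0.25, 0.36} → pass.
TA (methods 1·3): 0.58 vs {0.37, 0.48} → pass.
TA (methods 2·3): 0.57 vs {0.36, 0.31} → pass.
TB (methods 1·2): 0.54 vs {0.36, 0.25} → pass.
TB (methods 1·3): 0.70 vs {0.48, 0.37} → pass.
TB (methods 2·3): 0.54 vs {0.31, 0.36} → pass.
0 of 6 fail.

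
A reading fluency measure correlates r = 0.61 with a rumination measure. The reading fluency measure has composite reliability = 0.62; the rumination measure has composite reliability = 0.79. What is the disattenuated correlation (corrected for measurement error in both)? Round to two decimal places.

0.87

r_true = r_obs / √(r_xx · r_yy) = 0.61 / √(0.62 × 0.79) = 0.61 / √0.4898 = 0.61 / 0.6999 ≈ 0.87.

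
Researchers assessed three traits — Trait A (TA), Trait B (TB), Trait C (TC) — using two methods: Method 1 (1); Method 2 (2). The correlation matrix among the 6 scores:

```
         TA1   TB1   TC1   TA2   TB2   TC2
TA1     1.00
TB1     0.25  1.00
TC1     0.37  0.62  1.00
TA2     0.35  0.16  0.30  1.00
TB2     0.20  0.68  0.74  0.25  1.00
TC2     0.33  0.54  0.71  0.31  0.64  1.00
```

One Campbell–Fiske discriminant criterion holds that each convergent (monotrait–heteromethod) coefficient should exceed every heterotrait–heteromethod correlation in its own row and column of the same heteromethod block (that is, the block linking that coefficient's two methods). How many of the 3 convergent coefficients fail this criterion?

Checking each validity diagonal entry against its comparison values:
TA (methods 1·2): 0.35 vs {0.20, 0.16, 0.33, 0.30} → pass.
TB (methods 1·2): 0.68 vs {0.16, 0.20, 0.54, 0.74} → fail.
TC (methods 1·2): 0.71 vs {0.30, 0.33, 0.74, 0.54} → fail.
2 of 3 fail.

2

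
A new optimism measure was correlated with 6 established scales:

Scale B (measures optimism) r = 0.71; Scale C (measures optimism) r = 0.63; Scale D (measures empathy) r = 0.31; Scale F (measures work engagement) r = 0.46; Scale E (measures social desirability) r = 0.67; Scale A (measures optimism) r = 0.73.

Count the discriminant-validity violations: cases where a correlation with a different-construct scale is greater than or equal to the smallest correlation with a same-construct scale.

Convergent (same construct = optimism): Scale B, Scale C, Scale A.
Smallest convergent = 0.63. Discriminant values: 0.31, 0.46, 0.67; count ≥ 0.63 → 1.

1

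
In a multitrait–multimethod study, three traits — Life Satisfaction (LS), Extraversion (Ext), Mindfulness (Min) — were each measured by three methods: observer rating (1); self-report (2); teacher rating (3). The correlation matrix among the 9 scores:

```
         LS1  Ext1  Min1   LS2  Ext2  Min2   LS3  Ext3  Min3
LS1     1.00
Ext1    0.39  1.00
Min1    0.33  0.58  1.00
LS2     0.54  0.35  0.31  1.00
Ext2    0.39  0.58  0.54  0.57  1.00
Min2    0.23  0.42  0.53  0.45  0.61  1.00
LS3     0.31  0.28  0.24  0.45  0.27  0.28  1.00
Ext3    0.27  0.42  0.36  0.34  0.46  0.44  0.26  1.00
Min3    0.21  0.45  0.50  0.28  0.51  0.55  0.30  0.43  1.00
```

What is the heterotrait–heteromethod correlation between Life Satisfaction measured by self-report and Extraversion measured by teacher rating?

0.34

Different traits and methods: r(LS2, Ext3) = 0.34.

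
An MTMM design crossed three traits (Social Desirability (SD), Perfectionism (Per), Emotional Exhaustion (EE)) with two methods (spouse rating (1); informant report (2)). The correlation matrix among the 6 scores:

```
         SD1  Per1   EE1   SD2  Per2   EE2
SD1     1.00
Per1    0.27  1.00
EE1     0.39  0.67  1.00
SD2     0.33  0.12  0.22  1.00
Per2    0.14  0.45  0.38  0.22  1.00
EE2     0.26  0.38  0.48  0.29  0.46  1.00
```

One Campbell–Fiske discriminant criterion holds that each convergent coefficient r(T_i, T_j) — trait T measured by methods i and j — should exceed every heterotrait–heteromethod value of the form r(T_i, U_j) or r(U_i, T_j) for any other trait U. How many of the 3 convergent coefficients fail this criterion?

0

Convergent coefficients and their comparison sets:
SD (methods 1·2): 0.33 vs {0.14, 0.12, 0.26, 0.22} → pass.
Per (methods 1·2): 0.45 vs {0.12, 0.14, 0.38, 0.38} → pass.
EE (methods 1·2): 0.48 vs {0.22, 0.26, 0.38, 0.38} → pass.
0 of 3 fail.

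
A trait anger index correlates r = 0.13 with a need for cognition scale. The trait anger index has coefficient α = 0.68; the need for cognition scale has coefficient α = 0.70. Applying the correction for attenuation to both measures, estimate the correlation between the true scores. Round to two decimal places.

0.19

r_true = r_obs / √(r_xx · r_yy) = 0.13 / √(0.68 × 0.70) = 0.13 / √0.4760 = 0.13 / 0.6899 ≈ 0.19.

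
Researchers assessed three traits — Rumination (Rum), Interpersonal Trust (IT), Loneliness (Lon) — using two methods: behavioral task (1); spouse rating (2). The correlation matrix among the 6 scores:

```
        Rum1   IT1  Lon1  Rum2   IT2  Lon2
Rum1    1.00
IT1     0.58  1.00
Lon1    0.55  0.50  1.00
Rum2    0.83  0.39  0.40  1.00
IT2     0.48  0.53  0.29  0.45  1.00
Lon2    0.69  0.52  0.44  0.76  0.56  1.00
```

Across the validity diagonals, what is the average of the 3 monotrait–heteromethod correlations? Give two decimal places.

Convergent values: 0.83, 0.53, 0.44; mean = 1.80/3 = 0.60.

0.60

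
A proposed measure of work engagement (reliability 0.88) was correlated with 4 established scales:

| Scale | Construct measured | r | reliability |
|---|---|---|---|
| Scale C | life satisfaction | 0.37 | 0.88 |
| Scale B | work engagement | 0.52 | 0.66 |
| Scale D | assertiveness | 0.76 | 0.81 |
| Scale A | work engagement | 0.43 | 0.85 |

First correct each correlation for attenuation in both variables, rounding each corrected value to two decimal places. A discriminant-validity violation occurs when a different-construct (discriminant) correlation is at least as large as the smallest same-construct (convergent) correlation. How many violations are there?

Disattenuated r (r / √(r_scale · r_new)):
  Scale C (disc): 0.37 / √(0.88·0.88) = 0.42
  Scale B (conv): 0.52 / √(0.66·0.88) = 0.68
  Scale D (disc): 0.76 / √(0.81·0.88) = 0.90
  Scale A (conv): 0.43 / √(0.85·0.88) = 0.50
Smallest convergent = 0.50. Discriminant values: 0.42, 0.90; count ≥ 0.50 → 1.

1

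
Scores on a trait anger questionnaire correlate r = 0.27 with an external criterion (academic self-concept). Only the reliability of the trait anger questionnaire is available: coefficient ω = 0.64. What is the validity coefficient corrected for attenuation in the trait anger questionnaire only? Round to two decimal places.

Single correction: r_c = r_obs / √r_xx = 0.27 / √0.64 = 0.27 / 0.8000 ≈ 0.34.

0.34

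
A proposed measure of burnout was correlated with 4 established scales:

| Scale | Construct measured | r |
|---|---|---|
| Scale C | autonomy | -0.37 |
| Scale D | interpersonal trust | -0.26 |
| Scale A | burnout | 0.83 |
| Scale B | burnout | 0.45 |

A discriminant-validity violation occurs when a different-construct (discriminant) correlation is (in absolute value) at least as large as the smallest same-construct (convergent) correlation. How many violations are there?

0

Convergent (same construct = burnout): Scale A, Scale B.
Smallest convergent = 0.45. Discriminant |r|: 0.37, 0.26; count ≥ 0.45 → 0.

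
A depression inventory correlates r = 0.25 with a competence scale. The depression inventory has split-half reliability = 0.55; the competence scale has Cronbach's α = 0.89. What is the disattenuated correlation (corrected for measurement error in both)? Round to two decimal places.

0.36

r_true = r_obs / √(r_xx · r_yy) = 0.25 / √(0.55 × 0.89) = 0.25 / √0.4895 = 0.25 / 0.6996 ≈ 0.36.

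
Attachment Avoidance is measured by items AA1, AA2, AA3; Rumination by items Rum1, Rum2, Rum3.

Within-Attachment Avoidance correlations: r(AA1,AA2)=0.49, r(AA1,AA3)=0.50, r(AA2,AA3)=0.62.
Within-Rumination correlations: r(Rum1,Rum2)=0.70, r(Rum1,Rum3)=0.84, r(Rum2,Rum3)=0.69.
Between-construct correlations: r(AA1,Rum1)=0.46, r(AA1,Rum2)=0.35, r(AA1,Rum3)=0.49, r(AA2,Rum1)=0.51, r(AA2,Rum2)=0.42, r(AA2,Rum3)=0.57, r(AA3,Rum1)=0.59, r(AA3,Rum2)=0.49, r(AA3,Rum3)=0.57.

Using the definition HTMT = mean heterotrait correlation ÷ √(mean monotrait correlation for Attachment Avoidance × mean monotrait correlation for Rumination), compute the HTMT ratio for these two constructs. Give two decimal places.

Between-construct mean = 4.45/9 = 0.4944.
Mean within-AA = 1.61/3 = 0.5367; mean within-Rum = 2.23/3 = 0.7433.
Geometric mean = √(0.5367 × 0.7433) = 0.6316.
HTMT = 0.4944 / 0.6316 = 0.78.

0.78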